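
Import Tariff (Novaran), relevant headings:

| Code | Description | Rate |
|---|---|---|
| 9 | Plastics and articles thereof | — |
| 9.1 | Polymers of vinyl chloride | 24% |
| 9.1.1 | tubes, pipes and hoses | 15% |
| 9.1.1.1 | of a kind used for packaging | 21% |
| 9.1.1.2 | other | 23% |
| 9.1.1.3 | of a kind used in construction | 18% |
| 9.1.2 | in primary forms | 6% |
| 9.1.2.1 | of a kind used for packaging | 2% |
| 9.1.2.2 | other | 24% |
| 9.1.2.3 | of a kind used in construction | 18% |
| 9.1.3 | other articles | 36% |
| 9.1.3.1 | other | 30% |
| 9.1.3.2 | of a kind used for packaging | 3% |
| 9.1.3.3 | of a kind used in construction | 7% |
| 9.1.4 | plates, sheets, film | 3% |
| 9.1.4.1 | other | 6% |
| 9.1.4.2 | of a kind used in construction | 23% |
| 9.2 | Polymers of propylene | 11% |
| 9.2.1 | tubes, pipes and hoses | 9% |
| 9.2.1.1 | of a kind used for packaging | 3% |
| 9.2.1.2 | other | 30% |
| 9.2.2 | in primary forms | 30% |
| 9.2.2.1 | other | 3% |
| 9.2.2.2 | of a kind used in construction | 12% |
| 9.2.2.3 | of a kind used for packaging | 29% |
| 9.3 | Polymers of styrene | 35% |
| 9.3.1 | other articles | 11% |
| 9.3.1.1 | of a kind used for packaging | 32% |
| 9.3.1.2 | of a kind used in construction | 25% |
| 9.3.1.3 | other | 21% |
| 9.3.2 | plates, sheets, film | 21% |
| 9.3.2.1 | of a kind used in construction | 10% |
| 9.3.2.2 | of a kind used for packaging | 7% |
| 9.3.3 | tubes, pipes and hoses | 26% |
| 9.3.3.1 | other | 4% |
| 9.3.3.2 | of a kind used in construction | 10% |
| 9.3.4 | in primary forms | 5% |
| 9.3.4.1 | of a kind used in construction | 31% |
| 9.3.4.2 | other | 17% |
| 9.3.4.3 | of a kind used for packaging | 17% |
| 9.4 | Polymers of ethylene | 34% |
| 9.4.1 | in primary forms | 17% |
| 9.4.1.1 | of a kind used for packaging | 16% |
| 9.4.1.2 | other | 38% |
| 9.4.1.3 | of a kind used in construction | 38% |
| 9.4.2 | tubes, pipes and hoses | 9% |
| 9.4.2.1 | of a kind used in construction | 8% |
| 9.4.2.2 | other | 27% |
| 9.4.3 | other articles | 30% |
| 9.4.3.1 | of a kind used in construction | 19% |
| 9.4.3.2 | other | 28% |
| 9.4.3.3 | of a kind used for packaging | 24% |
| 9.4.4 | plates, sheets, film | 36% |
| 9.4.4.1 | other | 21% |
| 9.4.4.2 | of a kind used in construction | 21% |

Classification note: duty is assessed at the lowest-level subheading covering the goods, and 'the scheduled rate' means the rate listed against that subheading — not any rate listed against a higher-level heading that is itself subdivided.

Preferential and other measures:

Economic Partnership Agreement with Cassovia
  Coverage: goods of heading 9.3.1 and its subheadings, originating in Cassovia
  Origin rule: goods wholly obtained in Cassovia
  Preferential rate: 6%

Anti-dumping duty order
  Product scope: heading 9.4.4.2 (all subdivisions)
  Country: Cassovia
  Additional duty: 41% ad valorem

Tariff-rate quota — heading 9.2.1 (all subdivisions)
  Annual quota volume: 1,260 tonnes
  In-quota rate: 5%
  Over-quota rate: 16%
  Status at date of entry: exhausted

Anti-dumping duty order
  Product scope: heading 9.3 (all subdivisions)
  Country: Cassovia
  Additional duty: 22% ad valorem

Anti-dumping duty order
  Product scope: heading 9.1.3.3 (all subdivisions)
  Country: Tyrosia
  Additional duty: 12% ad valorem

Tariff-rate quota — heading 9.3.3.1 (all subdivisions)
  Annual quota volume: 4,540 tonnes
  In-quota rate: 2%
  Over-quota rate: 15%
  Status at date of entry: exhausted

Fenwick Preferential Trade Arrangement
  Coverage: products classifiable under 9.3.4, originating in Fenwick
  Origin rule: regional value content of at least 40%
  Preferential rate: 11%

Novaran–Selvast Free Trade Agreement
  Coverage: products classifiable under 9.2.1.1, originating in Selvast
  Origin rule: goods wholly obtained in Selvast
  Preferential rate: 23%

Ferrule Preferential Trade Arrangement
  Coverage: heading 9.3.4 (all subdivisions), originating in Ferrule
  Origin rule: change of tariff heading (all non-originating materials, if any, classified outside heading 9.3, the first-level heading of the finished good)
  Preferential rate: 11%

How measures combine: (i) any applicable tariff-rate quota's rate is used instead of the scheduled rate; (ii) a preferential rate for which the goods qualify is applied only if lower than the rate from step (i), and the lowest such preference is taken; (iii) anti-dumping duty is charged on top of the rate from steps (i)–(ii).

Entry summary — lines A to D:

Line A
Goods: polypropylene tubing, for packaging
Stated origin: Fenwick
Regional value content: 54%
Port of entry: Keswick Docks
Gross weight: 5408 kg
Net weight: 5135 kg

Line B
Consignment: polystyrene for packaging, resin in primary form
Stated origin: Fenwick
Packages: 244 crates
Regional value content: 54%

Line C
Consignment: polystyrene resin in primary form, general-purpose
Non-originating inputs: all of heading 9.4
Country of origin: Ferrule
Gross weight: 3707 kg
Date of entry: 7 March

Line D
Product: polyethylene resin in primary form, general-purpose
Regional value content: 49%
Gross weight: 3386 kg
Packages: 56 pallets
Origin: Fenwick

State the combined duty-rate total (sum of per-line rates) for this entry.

Line A: polypropylene → 9.2; tubing → 9.2.1; for packaging → 9.2.1.1. Scheduled 3%. quota on 9.2.1 exhausted → over-quota 16%; Fenwick agreement on 9.3.4: 9.2.1.1 not covered. → 16%.
Line B: polystyrene → 9.3; resin in primary form → 9.3.4; for packaging → 9.3.4.3. Scheduled 17%. Fenwick agreement on 9.3.4: RVC ≥ 40% → 11% available; preferential 11%. → 11%.
Line C: polystyrene → 9.3; resin in primary form → 9.3.4; general-purpose → 9.3.4.2. Scheduled 17%. Ferrule agreement on 9.3.4: CTH met → 11% available; preferential 11%. → 11%.
Line D: polyethylene → 9.4; resin in primary form → 9.4.1; general-purpose → 9.4.1.2. Scheduled 38%. Fenwick agreement on 9.3.4: 9.4.1.2 not covered. → 38%.
Sum: 16% + 11% + 11% + 38% = 76%.

76%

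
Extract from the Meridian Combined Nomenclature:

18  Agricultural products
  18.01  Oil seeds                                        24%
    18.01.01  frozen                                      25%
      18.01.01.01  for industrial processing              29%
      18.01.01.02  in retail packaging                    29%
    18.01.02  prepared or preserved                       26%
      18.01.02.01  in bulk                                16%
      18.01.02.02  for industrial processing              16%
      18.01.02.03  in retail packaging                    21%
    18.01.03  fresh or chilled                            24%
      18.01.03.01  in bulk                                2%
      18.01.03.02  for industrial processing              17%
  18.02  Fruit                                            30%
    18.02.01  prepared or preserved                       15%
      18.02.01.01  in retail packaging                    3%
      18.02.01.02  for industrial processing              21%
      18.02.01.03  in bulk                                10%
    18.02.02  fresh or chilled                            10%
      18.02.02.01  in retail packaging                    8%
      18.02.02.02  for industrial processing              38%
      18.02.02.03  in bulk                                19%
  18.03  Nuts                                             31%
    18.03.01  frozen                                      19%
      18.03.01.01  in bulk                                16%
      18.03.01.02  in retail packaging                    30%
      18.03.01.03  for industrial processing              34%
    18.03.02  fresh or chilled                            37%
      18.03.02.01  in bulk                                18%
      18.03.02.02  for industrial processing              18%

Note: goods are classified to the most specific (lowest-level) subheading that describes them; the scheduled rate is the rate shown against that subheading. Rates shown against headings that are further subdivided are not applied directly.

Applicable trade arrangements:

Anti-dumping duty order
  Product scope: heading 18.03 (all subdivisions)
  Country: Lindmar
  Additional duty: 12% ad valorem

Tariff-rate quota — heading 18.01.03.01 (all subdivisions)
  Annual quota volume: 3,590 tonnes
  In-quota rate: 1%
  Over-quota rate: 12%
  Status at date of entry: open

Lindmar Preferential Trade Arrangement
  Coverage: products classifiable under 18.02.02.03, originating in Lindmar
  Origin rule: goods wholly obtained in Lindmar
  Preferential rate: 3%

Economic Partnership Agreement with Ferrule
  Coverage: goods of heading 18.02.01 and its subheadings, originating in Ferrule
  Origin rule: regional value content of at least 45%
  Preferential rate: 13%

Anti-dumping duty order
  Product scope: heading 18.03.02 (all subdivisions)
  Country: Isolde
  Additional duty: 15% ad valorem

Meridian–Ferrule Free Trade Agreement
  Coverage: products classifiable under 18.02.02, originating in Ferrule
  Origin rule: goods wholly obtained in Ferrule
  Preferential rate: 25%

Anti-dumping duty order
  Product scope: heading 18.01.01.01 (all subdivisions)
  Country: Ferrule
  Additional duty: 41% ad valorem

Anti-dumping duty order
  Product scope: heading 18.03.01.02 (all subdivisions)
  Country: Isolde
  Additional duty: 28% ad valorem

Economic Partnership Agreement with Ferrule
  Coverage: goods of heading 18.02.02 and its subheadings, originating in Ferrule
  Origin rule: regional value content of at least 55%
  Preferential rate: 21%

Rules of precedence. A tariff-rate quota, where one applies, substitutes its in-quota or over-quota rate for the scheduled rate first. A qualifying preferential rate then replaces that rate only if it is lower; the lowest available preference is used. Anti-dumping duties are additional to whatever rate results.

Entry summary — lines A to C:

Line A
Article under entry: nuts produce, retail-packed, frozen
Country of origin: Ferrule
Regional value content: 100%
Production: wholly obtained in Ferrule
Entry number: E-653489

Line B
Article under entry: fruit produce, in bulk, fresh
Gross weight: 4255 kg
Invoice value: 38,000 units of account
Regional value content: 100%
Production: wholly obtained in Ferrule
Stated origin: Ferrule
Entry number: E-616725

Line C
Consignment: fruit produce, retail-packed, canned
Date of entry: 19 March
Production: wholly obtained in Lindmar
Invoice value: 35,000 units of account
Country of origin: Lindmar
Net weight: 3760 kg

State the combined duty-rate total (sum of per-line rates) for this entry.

52%

Line A: nuts → 18.03; frozen → 18.03.01; retail-packed → 18.03.01.02. Scheduled 30%. Ferrule agreement on 18.02.01: 18.03.01.02 not covered; Ferrule agreement on 18.02.02: 18.03.01.02 not covered; Ferrule agreement on 18.02.02: 18.03.01.02 not covered. → 30%.
Line B: fruit → 18.02; fresh → 18.02.02; in bulk → 18.02.02.03. Scheduled 19%. Ferrule agreement on 18.02.01: 18.02.02.03 not covered; Ferrule agreement on 18.02.02: wholly obtained → 25% available; Ferrule agreement on 18.02.02: RVC ≥ 55% → 21% available; preference 21% not lower than 19% → no reduction. → 19%.
Line C: fruit → 18.02; canned → 18.02.01; retail-packed → 18.02.01.01. Scheduled 3%. Lindmar agreement on 18.02.02.03: 18.02.01.01 not covered. → 3%.
Sum: 30% + 19% + 3% = 52%.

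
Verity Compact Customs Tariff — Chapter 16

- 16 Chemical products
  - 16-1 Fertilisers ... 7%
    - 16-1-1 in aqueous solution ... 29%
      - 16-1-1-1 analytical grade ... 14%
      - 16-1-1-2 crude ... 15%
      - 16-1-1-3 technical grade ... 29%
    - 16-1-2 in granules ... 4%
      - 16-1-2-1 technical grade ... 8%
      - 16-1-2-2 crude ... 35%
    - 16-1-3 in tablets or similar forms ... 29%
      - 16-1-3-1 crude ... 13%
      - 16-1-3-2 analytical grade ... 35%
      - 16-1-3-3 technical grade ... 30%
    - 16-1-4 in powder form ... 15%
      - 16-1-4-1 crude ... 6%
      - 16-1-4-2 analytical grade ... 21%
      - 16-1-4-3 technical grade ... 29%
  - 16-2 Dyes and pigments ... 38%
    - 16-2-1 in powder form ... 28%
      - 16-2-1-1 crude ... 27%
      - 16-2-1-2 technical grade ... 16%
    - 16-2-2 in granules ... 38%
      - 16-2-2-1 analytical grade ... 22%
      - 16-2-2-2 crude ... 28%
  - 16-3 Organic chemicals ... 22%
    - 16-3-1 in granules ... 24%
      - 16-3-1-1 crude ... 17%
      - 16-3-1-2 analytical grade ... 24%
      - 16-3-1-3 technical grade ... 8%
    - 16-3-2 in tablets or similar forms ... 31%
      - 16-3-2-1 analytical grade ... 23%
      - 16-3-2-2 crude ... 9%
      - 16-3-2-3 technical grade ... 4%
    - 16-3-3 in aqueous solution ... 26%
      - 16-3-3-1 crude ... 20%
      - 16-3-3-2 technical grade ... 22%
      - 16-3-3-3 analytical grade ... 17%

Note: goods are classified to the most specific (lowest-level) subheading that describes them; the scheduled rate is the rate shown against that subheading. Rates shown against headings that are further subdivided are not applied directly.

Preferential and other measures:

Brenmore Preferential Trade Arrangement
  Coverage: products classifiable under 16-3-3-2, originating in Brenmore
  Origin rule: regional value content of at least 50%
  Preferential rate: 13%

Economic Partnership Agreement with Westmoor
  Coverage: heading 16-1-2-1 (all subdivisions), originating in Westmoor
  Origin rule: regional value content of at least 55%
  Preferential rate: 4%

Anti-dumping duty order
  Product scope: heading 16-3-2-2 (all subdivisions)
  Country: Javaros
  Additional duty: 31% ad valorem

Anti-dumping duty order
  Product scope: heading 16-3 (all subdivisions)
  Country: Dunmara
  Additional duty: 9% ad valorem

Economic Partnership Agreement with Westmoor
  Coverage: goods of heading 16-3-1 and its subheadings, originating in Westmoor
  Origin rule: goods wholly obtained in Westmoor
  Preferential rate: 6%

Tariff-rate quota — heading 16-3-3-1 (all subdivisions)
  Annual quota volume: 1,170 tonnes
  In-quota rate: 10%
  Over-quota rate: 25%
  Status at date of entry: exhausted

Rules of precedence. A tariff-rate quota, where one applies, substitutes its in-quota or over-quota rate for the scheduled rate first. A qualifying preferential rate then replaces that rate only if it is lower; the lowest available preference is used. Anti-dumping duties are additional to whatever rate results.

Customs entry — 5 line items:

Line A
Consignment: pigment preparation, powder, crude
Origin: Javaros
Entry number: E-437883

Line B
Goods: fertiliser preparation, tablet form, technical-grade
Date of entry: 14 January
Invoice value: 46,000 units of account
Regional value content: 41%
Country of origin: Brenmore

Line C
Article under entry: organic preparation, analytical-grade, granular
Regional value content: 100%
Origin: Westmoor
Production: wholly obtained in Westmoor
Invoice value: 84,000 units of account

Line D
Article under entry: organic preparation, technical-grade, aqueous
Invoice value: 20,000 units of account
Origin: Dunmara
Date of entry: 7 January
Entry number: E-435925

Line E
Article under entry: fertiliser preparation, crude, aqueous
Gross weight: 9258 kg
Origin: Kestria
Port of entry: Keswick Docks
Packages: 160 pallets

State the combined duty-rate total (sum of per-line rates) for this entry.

Line A: pigment → 16-2; powder → 16-2-1; crude → 16-2-1-1. Scheduled 27%. No special measure applies. → 27%.
Line B: fertiliser → 16-1; tablet form → 16-1-3; technical-grade → 16-1-3-3. Scheduled 30%. Brenmore agreement on 16-3-3-2: 16-1-3-3 not covered. → 30%.
Line C: organic → 16-3; granular → 16-3-1; analytical-grade → 16-3-1-2. Scheduled 24%. Westmoor agreement on 16-1-2-1: 16-3-1-2 not covered; Westmoor agreement on 16-3-1: wholly obtained → 6% available; preferential 6%. → 6%.
Line D: organic → 16-3; aqueous → 16-3-3; technical-grade → 16-3-3-2. Scheduled 22%. anti-dumping (Dunmara, 16-3): +9%; total 22% + 9% = 31%. → 31%.
Line E: fertiliser → 16-1; aqueous → 16-1-1; crude → 16-1-1-2. Scheduled 15%. No special measure applies. → 15%.
Sum: 27% + 30% + 6% + 31% + 15% = 109%.

109%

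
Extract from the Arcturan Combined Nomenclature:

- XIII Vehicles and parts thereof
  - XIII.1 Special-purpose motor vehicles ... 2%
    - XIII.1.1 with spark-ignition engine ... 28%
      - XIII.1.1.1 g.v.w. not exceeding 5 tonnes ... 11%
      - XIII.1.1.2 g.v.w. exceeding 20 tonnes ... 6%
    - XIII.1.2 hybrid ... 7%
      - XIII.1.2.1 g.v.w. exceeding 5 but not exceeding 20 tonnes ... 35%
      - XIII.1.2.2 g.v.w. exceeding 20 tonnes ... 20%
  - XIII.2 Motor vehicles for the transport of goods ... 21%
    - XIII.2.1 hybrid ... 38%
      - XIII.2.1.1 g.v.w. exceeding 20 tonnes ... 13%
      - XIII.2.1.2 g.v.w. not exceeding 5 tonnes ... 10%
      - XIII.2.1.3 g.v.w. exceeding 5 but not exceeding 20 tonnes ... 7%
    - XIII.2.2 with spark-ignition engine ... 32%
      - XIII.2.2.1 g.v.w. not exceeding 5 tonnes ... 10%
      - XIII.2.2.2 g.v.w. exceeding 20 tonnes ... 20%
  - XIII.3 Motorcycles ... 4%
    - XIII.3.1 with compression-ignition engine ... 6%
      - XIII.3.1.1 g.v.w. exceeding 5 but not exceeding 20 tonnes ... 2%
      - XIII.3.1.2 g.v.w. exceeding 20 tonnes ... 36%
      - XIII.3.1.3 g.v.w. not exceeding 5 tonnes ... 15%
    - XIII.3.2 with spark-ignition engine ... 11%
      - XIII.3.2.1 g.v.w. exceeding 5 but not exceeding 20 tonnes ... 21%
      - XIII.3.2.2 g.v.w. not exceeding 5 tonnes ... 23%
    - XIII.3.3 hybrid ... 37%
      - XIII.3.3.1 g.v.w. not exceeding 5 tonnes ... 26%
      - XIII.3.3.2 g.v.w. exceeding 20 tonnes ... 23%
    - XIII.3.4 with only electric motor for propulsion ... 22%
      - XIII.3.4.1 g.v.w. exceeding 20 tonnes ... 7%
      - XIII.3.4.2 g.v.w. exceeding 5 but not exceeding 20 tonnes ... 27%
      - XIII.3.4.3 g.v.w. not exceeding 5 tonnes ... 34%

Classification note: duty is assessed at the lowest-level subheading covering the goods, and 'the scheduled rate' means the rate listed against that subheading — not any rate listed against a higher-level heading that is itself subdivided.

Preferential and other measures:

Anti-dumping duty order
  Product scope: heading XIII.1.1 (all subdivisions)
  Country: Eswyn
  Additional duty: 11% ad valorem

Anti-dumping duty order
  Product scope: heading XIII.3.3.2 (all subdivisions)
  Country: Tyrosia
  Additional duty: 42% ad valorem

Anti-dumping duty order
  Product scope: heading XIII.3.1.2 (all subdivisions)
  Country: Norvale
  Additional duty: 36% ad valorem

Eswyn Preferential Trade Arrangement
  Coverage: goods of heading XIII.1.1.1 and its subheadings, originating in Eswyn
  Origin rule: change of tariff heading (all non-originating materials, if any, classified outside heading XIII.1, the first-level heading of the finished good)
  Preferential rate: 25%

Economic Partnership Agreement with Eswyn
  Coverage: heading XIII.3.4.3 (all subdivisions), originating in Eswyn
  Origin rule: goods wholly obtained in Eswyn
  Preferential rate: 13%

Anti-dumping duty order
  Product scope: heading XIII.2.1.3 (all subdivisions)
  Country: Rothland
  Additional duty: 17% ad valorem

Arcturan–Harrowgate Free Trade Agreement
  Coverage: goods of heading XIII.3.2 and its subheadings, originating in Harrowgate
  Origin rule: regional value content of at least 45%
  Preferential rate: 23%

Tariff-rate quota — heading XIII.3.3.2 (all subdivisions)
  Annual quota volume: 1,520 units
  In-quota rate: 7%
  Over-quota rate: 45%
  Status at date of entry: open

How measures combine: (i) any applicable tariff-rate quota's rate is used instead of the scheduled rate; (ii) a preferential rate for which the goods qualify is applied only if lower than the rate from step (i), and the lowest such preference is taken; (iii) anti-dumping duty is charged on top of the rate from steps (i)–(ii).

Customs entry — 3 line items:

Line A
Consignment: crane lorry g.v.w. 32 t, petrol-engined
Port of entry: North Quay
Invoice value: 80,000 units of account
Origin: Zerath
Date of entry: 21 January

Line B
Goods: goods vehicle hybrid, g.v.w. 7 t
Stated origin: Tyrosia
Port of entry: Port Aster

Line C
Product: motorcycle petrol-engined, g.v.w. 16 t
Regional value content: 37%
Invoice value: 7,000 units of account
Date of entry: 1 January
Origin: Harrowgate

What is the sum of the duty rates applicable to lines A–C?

Line A: crane lorry → XIII.1; petrol-engined → XIII.1.1; g.v.w. 32 t → XIII.1.1.2. Scheduled 6%. No special measure applies. → 6%.
Line B: goods vehicle → XIII.2; hybrid → XIII.2.1; g.v.w. 7 t → XIII.2.1.3. Scheduled 7%. No special measure applies. → 7%.
Line C: motorcycle → XIII.3; petrol-engined → XIII.3.2; g.v.w. 16 t → XIII.3.2.1. Scheduled 21%. Harrowgate agreement on XIII.3.2: RVC < 45%. → 21%.
Sum: 6% + 7% + 21% = 34%.

34%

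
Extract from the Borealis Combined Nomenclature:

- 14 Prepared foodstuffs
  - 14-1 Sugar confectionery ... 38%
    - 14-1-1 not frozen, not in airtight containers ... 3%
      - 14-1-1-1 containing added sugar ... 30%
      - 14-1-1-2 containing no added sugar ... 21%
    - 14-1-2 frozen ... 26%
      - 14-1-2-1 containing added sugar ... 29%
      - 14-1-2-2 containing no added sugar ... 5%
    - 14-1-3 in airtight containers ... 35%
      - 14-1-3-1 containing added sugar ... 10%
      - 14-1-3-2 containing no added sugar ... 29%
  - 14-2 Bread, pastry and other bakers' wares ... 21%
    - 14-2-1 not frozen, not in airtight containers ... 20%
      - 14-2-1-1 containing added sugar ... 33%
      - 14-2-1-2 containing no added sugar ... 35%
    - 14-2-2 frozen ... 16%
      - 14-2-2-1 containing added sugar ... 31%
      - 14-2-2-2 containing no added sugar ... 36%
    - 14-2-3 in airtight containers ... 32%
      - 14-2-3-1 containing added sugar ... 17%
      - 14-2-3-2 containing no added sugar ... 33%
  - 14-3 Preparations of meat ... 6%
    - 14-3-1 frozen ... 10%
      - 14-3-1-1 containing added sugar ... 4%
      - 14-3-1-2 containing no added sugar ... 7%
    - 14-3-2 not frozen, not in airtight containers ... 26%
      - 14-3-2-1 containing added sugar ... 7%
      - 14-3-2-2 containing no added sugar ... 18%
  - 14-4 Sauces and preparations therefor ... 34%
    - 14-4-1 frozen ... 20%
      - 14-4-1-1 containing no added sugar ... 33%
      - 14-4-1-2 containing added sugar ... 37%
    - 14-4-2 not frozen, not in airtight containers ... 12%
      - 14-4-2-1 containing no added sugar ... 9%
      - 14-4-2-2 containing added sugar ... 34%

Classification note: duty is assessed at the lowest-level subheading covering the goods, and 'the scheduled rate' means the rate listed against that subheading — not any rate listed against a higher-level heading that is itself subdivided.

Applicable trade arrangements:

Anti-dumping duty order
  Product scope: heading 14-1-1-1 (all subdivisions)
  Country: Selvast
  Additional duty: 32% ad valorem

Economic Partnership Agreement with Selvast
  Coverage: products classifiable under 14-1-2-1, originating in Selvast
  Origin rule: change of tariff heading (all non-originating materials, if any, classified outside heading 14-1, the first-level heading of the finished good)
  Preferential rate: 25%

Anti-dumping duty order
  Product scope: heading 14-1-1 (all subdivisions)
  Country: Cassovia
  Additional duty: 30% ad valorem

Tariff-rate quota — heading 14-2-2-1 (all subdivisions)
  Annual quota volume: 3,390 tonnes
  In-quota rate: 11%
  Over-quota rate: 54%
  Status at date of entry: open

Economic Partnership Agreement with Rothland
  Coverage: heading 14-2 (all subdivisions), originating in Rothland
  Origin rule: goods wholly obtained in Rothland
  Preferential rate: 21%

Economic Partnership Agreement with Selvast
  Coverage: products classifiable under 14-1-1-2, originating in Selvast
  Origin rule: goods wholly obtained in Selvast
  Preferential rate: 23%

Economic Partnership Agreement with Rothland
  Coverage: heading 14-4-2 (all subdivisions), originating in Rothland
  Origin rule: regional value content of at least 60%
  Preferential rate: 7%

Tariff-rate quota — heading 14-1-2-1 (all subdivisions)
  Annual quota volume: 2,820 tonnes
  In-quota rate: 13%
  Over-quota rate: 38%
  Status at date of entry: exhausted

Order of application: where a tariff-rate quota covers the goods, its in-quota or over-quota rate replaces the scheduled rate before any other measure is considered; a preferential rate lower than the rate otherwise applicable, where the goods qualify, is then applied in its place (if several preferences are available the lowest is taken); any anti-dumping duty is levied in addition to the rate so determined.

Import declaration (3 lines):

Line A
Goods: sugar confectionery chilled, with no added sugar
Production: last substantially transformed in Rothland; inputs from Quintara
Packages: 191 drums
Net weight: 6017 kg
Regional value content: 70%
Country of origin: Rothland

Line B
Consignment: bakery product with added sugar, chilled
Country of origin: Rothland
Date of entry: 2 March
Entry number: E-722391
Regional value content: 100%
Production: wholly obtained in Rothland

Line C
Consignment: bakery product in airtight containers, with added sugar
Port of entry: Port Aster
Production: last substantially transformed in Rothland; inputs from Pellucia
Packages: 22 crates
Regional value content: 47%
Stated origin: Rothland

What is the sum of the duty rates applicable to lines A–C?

Line A: sugar confectionery → 14-1; chilled → 14-1-1; with no added sugar → 14-1-1-2. Scheduled 21%. Rothland agreement on 14-2: 14-1-1-2 not covered; Rothland agreement on 14-4-2: 14-1-1-2 not covered. → 21%.
Line B: bakery product → 14-2; chilled → 14-2-1; with added sugar → 14-2-1-1. Scheduled 33%. Rothland agreement on 14-2: wholly obtained → 21% available; Rothland agreement on 14-4-2: 14-2-1-1 not covered; preferential 21%. → 21%.
Line C: bakery product → 14-2; in airtight containers → 14-2-3; with added sugar → 14-2-3-1. Scheduled 17%. Rothland agreement on 14-2: not wholly obtained; Rothland agreement on 14-4-2: 14-2-3-1 not covered. → 17%.
Sum: 21% + 21% + 17% = 59%.

59%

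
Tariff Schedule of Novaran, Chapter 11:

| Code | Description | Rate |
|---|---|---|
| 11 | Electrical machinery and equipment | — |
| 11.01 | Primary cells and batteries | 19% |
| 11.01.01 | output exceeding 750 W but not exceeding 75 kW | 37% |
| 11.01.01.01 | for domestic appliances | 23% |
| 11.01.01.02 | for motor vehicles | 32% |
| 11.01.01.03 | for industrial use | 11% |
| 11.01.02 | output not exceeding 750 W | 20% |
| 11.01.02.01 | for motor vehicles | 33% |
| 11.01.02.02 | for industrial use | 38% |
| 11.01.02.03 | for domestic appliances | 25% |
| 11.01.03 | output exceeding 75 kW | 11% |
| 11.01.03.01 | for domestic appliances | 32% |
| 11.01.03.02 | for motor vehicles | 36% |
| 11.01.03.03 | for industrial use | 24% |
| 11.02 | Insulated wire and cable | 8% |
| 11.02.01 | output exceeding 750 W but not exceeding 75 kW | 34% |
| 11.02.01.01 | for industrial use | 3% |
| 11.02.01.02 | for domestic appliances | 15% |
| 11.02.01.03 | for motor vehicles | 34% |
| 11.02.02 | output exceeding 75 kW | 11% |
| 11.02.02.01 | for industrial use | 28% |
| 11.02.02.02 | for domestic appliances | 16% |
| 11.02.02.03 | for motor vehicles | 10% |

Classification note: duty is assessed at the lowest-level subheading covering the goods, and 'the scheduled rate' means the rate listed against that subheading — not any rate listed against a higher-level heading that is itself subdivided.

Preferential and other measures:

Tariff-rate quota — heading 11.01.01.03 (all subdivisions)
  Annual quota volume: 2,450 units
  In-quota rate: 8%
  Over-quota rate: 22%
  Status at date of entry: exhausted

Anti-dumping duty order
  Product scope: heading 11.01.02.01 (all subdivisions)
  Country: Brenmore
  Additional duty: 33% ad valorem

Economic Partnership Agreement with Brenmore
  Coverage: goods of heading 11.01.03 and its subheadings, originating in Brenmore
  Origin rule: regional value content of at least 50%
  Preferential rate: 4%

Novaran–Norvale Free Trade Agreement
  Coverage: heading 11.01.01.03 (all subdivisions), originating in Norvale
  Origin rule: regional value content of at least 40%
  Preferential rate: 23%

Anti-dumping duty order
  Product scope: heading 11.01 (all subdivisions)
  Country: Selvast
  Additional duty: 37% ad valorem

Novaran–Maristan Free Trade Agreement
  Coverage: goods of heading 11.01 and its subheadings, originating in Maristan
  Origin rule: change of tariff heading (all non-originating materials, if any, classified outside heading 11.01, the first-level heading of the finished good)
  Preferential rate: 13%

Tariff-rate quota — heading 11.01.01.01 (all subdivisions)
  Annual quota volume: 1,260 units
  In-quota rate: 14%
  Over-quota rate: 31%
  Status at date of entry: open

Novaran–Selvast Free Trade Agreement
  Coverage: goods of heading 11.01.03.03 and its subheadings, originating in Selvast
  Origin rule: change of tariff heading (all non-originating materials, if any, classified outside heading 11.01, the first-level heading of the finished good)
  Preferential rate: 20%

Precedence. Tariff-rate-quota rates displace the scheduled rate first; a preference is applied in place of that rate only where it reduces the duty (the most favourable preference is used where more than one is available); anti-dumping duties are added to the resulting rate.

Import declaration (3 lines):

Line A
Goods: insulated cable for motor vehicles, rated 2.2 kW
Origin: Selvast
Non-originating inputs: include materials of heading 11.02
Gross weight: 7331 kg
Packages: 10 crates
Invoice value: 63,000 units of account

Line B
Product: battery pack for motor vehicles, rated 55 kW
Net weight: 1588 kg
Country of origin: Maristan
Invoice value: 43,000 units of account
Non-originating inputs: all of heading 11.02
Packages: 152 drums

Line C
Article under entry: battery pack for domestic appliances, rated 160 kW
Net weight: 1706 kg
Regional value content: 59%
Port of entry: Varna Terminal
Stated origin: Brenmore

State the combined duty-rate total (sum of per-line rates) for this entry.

Line A: insulated cable → 11.02; rated 2.2 kW → 11.02.01; for motor vehicles → 11.02.01.03. Scheduled 34%. Selvast agreement on 11.01.03.03: 11.02.01.03 not covered. → 34%.
Line B: battery pack → 11.01; rated 55 kW → 11.01.01; for motor vehicles → 11.01.01.02. Scheduled 32%. Maristan agreement on 11.01: CTH met → 13% available; preferential 13%. → 13%.
Line C: battery pack → 11.01; rated 160 kW → 11.01.03; for domestic appliances → 11.01.03.01. Scheduled 32%. Brenmore agreement on 11.01.03: RVC ≥ 50% → 4% available; preferential 4%. → 4%.
Sum: 34% + 13% + 4% = 51%.

51%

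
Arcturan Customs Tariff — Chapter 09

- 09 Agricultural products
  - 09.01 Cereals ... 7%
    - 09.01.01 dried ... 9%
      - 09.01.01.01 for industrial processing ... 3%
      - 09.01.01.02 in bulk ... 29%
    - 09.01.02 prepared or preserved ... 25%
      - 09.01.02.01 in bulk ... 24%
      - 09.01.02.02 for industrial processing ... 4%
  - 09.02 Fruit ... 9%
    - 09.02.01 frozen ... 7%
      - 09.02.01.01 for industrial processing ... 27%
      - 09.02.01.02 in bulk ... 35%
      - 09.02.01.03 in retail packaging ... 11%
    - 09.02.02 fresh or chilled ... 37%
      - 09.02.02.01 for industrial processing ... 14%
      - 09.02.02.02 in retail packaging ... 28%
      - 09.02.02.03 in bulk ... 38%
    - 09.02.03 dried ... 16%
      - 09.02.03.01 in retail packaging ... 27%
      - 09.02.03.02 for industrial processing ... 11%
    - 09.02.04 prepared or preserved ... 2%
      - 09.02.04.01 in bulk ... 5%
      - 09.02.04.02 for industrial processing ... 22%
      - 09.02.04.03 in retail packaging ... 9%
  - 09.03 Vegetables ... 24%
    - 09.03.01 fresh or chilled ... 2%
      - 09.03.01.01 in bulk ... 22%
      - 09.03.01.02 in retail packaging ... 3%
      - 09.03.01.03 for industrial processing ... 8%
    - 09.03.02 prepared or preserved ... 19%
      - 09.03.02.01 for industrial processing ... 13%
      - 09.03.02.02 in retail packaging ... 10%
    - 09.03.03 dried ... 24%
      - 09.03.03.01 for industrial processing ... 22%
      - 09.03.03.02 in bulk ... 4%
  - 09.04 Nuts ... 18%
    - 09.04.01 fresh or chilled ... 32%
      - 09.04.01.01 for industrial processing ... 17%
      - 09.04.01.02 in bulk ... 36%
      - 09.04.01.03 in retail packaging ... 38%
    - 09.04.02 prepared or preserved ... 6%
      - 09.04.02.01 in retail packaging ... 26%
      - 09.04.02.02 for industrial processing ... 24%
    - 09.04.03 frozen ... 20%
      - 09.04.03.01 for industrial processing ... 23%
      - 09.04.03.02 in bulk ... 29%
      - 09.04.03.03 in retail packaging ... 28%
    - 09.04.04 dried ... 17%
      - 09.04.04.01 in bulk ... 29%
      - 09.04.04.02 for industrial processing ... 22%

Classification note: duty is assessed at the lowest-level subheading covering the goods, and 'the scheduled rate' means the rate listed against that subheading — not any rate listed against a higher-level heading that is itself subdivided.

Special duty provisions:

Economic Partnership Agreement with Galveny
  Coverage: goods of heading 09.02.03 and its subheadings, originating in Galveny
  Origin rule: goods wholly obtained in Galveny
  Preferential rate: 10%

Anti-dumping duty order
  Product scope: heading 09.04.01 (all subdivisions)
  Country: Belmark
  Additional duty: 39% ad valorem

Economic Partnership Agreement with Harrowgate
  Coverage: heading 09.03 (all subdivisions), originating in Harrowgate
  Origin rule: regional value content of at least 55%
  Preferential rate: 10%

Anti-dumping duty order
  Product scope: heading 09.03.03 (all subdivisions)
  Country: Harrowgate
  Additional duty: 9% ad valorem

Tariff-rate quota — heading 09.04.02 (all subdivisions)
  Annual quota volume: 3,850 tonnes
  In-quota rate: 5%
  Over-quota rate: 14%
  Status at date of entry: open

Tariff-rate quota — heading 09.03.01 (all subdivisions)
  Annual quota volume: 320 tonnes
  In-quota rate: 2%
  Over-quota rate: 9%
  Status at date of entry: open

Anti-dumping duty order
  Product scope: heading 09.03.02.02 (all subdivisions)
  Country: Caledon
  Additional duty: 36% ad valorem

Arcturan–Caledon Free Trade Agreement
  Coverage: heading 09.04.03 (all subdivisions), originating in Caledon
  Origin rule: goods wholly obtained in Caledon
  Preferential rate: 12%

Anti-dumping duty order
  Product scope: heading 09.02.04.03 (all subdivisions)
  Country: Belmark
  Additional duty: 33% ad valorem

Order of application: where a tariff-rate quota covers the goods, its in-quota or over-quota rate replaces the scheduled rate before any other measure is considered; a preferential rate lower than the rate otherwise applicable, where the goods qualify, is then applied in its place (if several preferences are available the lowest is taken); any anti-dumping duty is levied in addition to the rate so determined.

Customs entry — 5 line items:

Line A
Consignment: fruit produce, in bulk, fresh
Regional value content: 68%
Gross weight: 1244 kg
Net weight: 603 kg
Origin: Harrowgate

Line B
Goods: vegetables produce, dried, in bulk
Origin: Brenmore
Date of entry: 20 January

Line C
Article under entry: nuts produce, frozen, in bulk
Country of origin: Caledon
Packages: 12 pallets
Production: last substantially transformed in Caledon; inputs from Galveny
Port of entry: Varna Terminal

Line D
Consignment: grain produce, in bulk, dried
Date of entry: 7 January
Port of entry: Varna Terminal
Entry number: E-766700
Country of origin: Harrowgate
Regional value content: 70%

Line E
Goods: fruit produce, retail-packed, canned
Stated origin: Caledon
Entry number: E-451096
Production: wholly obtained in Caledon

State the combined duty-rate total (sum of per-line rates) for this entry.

109%

Line A: fruit → 09.02; fresh → 09.02.02; in bulk → 09.02.02.03. Scheduled 38%. Harrowgate agreement on 09.03: 09.02.02.03 not covered. → 38%.
Line B: vegetables → 09.03; dried → 09.03.03; in bulk → 09.03.03.02. Scheduled 4%. No special measure applies. → 4%.
Line C: nuts → 09.04; frozen → 09.04.03; in bulk → 09.04.03.02. Scheduled 29%. Caledon agreement on 09.04.03: not wholly obtained. → 29%.
Line D: grain → 09.01; dried → 09.01.01; in bulk → 09.01.01.02. Scheduled 29%. Harrowgate agreement on 09.03: 09.01.01.02 not covered. → 29%.
Line E: fruit → 09.02; canned → 09.02.04; retail-packed → 09.02.04.03. Scheduled 9%. Caledon agreement on 09.04.03: 09.02.04.03 not covered. → 9%.
Sum: 38% + 4% + 29% + 29% + 9% = 109%.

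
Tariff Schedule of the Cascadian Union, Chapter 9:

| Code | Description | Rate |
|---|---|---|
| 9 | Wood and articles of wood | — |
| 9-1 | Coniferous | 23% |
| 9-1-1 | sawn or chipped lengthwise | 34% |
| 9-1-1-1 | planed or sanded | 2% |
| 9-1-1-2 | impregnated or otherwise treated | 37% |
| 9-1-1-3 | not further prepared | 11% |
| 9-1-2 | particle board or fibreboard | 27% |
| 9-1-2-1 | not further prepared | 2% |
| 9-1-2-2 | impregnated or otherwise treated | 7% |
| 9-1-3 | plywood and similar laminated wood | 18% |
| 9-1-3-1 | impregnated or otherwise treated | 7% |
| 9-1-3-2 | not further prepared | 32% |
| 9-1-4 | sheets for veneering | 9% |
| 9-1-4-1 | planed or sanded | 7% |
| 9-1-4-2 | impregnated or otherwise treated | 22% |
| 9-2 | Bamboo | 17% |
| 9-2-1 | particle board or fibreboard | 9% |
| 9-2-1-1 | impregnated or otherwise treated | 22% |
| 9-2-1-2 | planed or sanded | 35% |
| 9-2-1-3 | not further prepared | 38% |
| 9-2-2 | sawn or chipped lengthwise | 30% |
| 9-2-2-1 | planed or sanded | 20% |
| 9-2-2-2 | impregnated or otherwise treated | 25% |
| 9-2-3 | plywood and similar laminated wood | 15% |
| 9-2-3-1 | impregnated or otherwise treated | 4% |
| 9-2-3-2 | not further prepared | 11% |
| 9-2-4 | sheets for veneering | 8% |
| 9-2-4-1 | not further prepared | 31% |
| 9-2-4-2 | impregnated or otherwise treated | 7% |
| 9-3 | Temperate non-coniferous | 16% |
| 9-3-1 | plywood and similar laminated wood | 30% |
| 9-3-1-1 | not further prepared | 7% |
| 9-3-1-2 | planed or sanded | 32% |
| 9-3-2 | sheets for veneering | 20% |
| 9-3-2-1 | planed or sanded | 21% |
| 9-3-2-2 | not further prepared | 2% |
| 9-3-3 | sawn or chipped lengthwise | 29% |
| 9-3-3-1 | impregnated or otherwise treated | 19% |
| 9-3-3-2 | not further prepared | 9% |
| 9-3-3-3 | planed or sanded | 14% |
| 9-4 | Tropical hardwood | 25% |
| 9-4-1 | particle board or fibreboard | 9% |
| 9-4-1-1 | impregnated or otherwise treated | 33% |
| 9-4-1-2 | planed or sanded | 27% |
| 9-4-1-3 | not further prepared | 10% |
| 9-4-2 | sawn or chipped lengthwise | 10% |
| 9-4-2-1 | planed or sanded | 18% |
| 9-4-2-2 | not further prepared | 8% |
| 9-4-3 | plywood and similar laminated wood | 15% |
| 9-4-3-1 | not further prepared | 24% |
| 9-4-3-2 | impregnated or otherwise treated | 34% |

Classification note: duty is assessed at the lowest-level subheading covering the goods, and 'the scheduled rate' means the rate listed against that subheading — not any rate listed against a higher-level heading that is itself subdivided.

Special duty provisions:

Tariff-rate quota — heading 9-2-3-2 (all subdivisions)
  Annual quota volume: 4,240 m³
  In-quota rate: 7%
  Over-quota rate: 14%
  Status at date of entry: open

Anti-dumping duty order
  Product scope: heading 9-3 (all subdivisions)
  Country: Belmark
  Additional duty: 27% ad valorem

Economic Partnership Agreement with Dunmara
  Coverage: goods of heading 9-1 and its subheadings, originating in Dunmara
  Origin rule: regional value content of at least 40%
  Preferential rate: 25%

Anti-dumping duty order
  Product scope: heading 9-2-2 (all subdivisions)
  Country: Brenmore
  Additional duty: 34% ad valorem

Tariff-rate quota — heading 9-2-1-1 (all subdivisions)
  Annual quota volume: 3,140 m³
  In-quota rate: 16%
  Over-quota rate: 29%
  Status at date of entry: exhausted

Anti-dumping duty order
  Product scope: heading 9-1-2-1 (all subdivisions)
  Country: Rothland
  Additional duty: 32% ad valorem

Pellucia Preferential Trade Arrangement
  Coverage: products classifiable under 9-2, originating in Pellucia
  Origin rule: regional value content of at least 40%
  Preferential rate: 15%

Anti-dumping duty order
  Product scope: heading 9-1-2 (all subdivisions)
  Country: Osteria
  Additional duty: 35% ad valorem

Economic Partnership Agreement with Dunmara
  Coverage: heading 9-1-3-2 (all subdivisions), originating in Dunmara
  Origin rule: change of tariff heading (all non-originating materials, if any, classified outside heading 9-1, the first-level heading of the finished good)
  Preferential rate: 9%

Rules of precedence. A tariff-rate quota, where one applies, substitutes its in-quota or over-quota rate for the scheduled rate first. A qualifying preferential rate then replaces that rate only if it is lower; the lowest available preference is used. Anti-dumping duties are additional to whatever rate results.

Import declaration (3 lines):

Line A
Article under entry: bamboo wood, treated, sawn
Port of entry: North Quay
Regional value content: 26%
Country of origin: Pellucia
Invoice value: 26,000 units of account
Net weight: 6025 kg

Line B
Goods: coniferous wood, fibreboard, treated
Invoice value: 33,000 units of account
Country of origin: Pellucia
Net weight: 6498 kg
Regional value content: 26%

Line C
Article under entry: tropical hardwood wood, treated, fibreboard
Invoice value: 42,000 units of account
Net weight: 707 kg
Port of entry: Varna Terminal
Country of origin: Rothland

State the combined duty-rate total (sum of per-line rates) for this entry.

65%

Line A: bamboo → 9-2; sawn → 9-2-2; treated → 9-2-2-2. Scheduled 25%. Pellucia agreement on 9-2: RVC < 40%. → 25%.
Line B: coniferous → 9-1; fibreboard → 9-1-2; treated → 9-1-2-2. Scheduled 7%. Pellucia agreement on 9-2: 9-1-2-2 not covered. → 7%.
Line C: tropical hardwood → 9-4; fibreboard → 9-4-1; treated → 9-4-1-1. Scheduled 33%. No special measure applies. → 33%.
Sum: 25% + 7% + 33% = 65%.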